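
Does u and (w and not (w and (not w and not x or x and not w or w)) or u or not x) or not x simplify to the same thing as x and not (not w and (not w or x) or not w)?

No

E1: u and (w and not (w and (not w and not x or x and not w or w)) or u or not x) or not x
    = u and (w and not (w and (not w or w)) or u or not x) or not x   — distribution
    = u and (w and not w or u or not x) or not x   — complement / identity
    = u and (u or not x) or not x   — complement / identity
    = u or not x   — absorption
E2: x and not (not w and (not w or x) or not w)
    = x and not (not w or not w)   — absorption
    = x and not not w   — idempotence
    = x and w   — double negation
These differ: at u=1, w=0, x=0, E1 = 1 but E2 = 0.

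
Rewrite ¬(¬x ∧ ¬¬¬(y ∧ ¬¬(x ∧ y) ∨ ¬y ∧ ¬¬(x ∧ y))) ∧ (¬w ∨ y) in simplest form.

¬(¬x ∧ ¬¬¬(y ∧ ¬¬(x ∧ y) ∨ ¬y ∧ ¬¬(x ∧ y))) ∧ (¬w ∨ y)
= (x ∨ ¬¬(y ∧ ¬¬(x ∧ y) ∨ ¬y ∧ ¬¬(x ∧ y))) ∧ (¬w ∨ y)   (De Morgan)
= (x ∨ y ∧ ¬¬(x ∧ y) ∨ ¬y ∧ ¬¬(x ∧ y)) ∧ (¬w ∨ y)   (double negation)
= (x ∨ ¬¬(x ∧ y)) ∧ (¬w ∨ y)   (distribution)
= (x ∨ x ∧ y) ∧ (¬w ∨ y)   (double negation)
= x ∧ (¬w ∨ y)   (absorption)

x ∧ (¬w ∨ y)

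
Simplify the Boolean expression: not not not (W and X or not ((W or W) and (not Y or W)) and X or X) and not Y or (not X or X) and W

not not not (W and X or not ((W or W) and (not Y or W)) and X or X) and not Y or (not X or X) and W
= not not not (W and X or not (W and not Y or W) and X or X) and not Y or (not X or X) and W
= not not not (W and X or not (W and not Y or W) and X or X) and not Y or W
= not not not (W and X or not W and X or X) and not Y or W
= not not not (X or X) and not Y or W
= not not not X and not Y or W
= not X and not Y or W

not X and not Y or W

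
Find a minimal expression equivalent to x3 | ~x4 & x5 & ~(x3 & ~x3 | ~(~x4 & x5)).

x3 | ~x4 & x5

x3 | ~x4 & x5 & ~(x3 & ~x3 | ~(~x4 & x5))
= x3 | ~x4 & x5 & ~~(~x4 & x5)
= x3 | ~x4 & x5 & ~x4 & x5
= x3 | ~x4 & x5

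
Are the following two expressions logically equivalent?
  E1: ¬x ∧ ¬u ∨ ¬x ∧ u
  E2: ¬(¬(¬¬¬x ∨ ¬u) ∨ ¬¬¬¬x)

E1: ¬x ∧ ¬u ∨ ¬x ∧ u
    = ¬x   (distribution)
E2: ¬(¬(¬¬¬x ∨ ¬u) ∨ ¬¬¬¬x)
    = (¬¬¬x ∨ ¬u) ∧ ¬¬¬x   (De Morgan)
    = ¬¬¬x   (absorption)
    = ¬x   (double negation)
Both reduce to ¬x, so they are equivalent.

Yes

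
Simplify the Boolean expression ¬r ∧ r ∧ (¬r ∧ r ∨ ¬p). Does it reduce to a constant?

False

¬r ∧ r ∧ (¬r ∧ r ∨ ¬p)
= ¬r ∧ r   [absorption]
= False   [complement]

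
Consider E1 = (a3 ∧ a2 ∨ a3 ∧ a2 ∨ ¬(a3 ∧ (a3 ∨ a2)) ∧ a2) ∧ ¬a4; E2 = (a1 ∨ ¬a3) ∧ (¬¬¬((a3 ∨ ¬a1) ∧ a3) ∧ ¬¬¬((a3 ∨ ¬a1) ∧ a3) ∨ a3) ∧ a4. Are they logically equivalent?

No

E1: (a3 ∧ a2 ∨ a3 ∧ a2 ∨ ¬(a3 ∧ (a3 ∨ a2)) ∧ a2) ∧ ¬a4
    = (a3 ∧ a2 ∨ ¬(a3 ∧ (a3 ∨ a2)) ∧ a2) ∧ ¬a4   [idempotence]
    = (a3 ∧ a2 ∨ ¬a3 ∧ a2) ∧ ¬a4   [absorption]
    = a2 ∧ ¬a4   [distribution]
E2: (a1 ∨ ¬a3) ∧ (¬¬¬((a3 ∨ ¬a1) ∧ a3) ∧ ¬¬¬((a3 ∨ ¬a1) ∧ a3) ∨ a3) ∧ a4
    = (a1 ∨ ¬a3) ∧ (¬¬¬((a3 ∨ ¬a1) ∧ a3) ∨ a3) ∧ a4   [idempotence]
    = (a1 ∨ ¬a3) ∧ (¬((a3 ∨ ¬a1) ∧ a3) ∨ a3) ∧ a4   [double negation]
    = (a1 ∨ ¬a3) ∧ (¬a3 ∨ a3) ∧ a4   [absorption]
    = (a1 ∨ ¬a3) ∧ a4   [complement / identity]
These differ: at a1=1, a2=0, a3=0, a4=1, E1 = 0 but E2 = 1.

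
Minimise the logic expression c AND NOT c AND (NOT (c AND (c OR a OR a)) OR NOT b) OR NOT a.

NOT a

c AND NOT c AND (NOT (c AND (c OR a OR a)) OR NOT b) OR NOT a
= c AND NOT c AND (NOT (c AND (c OR a)) OR NOT b) OR NOT a   — idempotence
= c AND NOT c AND (NOT c OR NOT b) OR NOT a   — absorption
= c AND NOT c OR NOT a   — absorption
= NOT a   — complement / identity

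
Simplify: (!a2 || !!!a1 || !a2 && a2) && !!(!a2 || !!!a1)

(!a2 || !!!a1 || !a2 && a2) && !!(!a2 || !!!a1)
= (!a2 || !!!a1) && !!(!a2 || !!!a1)   (complement / identity)
= (!a2 || !!!a1) && (!a2 || !!!a1)   (double negation)
= !a2 || !!!a1   (idempotence)
= !a2 || !a1   (double negation)

!a2 || !a1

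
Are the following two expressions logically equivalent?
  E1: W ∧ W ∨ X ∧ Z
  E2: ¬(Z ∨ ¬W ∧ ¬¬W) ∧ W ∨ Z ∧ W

No

E1: W ∧ W ∨ X ∧ Z
    = W ∨ X ∧ Z
E2: ¬(Z ∨ ¬W ∧ ¬¬W) ∧ W ∨ Z ∧ W
    = ¬(Z ∨ ¬W ∧ W) ∧ W ∨ Z ∧ W
    = ¬Z ∧ W ∨ Z ∧ W
    = W
These differ: at W=0, X=1, Z=1, E1 = 1 but E2 = 0.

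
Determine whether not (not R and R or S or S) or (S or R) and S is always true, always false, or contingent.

always true

not (not R and R or S or S) or (S or R) and S
= not (not R and R or S) or (S or R) and S   [idempotence]
= not (not R and R or S) or S   [absorption]
= not S or S   [complement / identity]
= True   [complement]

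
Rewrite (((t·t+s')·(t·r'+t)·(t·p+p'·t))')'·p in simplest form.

(((t·t+s')·(t·r'+t)·(t·p+p'·t))')'·p
= (t·t+s')·(t·r'+t)·(t·p+p'·t)·p
= (t·t+s')·t·(t·p+p'·t)·p
= (t·t+s')·t·t·p
= t·t·p
= t·p

t·p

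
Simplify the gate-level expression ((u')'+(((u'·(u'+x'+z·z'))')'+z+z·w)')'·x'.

((u')'+(((u'·(u'+x'+z·z'))')'+z+z·w)')'·x'
= ((u')'+(((u'·(u'+x'))')'+z+z·w)')'·x'
= ((u')'+(((u')')'+z+z·w)')'·x'
= ((u')'+(u'+z+z·w)')'·x'
= u'·(u'+z+z·w)·x'
= u'·(u'+z)·x'
= u'·x'

u'·x'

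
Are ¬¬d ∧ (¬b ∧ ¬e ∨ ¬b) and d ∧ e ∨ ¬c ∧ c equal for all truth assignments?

No

E1: ¬¬d ∧ (¬b ∧ ¬e ∨ ¬b)
    = ¬¬d ∧ ¬b
    = d ∧ ¬b
E2: d ∧ e ∨ ¬c ∧ c
    = d ∧ e
These differ: at b=0, c=0, d=1, e=0, E1 = 1 but E2 = 0.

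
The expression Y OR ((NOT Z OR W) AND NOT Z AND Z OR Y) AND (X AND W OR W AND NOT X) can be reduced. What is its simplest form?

Y

Y OR ((NOT Z OR W) AND NOT Z AND Z OR Y) AND (X AND W OR W AND NOT X)
= Y OR ((NOT Z OR W) AND NOT Z AND Z OR Y) AND W
= Y OR (NOT Z AND Z OR Y) AND W
= Y OR Y AND W
= Y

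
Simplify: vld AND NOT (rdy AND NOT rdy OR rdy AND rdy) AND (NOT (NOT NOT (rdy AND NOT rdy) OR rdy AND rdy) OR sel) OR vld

vld AND NOT (rdy AND NOT rdy OR rdy AND rdy) AND (NOT (NOT NOT (rdy AND NOT rdy) OR rdy AND rdy) OR sel) OR vld
= vld AND NOT (rdy AND NOT rdy OR rdy AND rdy) AND (NOT (rdy AND NOT rdy OR rdy AND rdy) OR sel) OR vld   [double negation]
= vld AND NOT (rdy AND NOT rdy OR rdy AND rdy) OR vld   [absorption]
= vld AND NOT rdy OR vld   [distribution]
= vld   [absorption]

vld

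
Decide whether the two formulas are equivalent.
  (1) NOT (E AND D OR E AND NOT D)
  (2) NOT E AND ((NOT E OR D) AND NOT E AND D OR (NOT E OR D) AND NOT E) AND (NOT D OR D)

Yes

E1: NOT (E AND D OR E AND NOT D)
    = NOT E
E2: NOT E AND ((NOT E OR D) AND NOT E AND D OR (NOT E OR D) AND NOT E) AND (NOT D OR D)
    = NOT E AND (NOT E OR D) AND NOT E AND (NOT D OR D)
    = NOT E AND (NOT E OR D) AND NOT E
    = NOT E AND NOT E
    = NOT E
Both reduce to NOT E, so they are equivalent.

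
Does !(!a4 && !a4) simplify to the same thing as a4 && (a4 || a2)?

Yes

E1: !(!a4 && !a4)
    = a4 || a4   (De Morgan)
    = a4   (idempotence)
E2: a4 && (a4 || a2)
    = a4   (absorption)
Both reduce to a4, so they are equivalent.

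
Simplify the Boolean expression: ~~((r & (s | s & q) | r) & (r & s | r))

r

~~((r & (s | s & q) | r) & (r & s | r))
= ~~(r & (s | s & q) & r & s | r)   — distribution
= ~~(r & s & r & s | r)   — absorption
= ~~(r & s | r)   — idempotence
= r & s | r   — double negation
= r   — absorption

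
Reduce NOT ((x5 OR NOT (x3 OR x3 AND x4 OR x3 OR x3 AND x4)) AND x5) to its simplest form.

NOT x5

NOT ((x5 OR NOT (x3 OR x3 AND x4 OR x3 OR x3 AND x4)) AND x5)
= NOT ((x5 OR NOT (x3 OR x3 AND x4)) AND x5)   (idempotence)
= NOT ((x5 OR NOT x3) AND x5)   (absorption)
= NOT x5   (absorption)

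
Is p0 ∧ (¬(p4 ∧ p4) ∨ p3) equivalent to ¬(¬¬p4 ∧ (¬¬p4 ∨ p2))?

No

E1: p0 ∧ (¬(p4 ∧ p4) ∨ p3)
    = p0 ∧ (¬p4 ∨ p3)   — idempotence
E2: ¬(¬¬p4 ∧ (¬¬p4 ∨ p2))
    = ¬¬¬p4   — absorption
    = ¬p4   — double negation
These differ: at p0=0, p2=0, p3=0, p4=0, E1 = 0 but E2 = 1.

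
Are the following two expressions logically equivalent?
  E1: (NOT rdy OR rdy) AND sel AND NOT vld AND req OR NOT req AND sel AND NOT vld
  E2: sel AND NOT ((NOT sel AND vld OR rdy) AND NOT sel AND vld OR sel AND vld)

Yes

E1: (NOT rdy OR rdy) AND sel AND NOT vld AND req OR NOT req AND sel AND NOT vld
    = sel AND NOT vld AND req OR NOT req AND sel AND NOT vld   (complement / identity)
    = sel AND NOT vld   (distribution)
E2: sel AND NOT ((NOT sel AND vld OR rdy) AND NOT sel AND vld OR sel AND vld)
    = sel AND NOT (NOT sel AND vld OR sel AND vld)   (absorption)
    = sel AND NOT vld   (distribution)
Both reduce to sel AND NOT vld, so they are equivalent.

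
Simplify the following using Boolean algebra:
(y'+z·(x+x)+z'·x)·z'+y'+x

(y'+z·(x+x)+z'·x)·z'+y'+x
= (y'+z·x+z'·x)·z'+y'+x   — idempotence
= (y'+x)·z'+y'+x   — distribution
= y'+x   — absorption

y'+x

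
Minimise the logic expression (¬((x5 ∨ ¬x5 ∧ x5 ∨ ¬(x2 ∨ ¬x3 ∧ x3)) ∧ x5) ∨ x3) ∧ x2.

(¬x5 ∨ x3) ∧ x2

(¬((x5 ∨ ¬x5 ∧ x5 ∨ ¬(x2 ∨ ¬x3 ∧ x3)) ∧ x5) ∨ x3) ∧ x2
= (¬((x5 ∨ ¬x5 ∧ x5 ∨ ¬x2) ∧ x5) ∨ x3) ∧ x2   — complement / identity
= (¬((x5 ∨ ¬x2) ∧ x5) ∨ x3) ∧ x2   — complement / identity
= (¬x5 ∨ x3) ∧ x2   — absorption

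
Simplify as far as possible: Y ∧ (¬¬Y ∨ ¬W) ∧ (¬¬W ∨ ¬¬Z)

Y ∧ (W ∨ Z)

Y ∧ (¬¬Y ∨ ¬W) ∧ (¬¬W ∨ ¬¬Z)
= Y ∧ (¬¬Y ∨ ¬W) ∧ (¬¬W ∨ Z)   — double negation
= Y ∧ (¬¬Y ∨ ¬W) ∧ (W ∨ Z)   — double negation
= Y ∧ (Y ∨ ¬W) ∧ (W ∨ Z)   — double negation
= Y ∧ (W ∨ Z)   — absorption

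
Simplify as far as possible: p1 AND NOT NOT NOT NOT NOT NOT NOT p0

p1 AND NOT NOT NOT NOT NOT NOT NOT p0
= p1 AND NOT NOT NOT NOT NOT p0   (double negation)
= p1 AND NOT NOT NOT p0   (double negation)
= p1 AND NOT p0   (double negation)

p1 AND NOT p0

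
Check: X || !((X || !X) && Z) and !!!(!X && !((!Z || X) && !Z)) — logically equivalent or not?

Yes

E1: X || !((X || !X) && Z)
    = X || !Z   — complement / identity
E2: !!!(!X && !((!Z || X) && !Z))
    = !!!(!X && !!Z)   — absorption
    = !!(X || !Z)   — De Morgan
    = X || !Z   — double negation
Both reduce to X || !Z, so they are equivalent.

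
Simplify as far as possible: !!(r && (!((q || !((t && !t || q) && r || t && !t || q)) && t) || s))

r && (!t || s)

!!(r && (!((q || !((t && !t || q) && r || t && !t || q)) && t) || s))
= !!(r && (!((q || !(t && !t || q)) && t) || s))   — absorption
= !!(r && (!((q || !q) && t) || s))   — complement / identity
= !!(r && (!t || s))   — complement / identity
= r && (!t || s)   — double negation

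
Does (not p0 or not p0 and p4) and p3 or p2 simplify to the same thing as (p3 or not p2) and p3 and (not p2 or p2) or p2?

E1: (not p0 or not p0 and p4) and p3 or p2
    = not p0 and p3 or p2   [absorption]
E2: (p3 or not p2) and p3 and (not p2 or p2) or p2
    = (p3 or not p2) and p3 or p2   [complement / identity]
    = p3 or p2   [absorption]
These differ: at p0=1, p2=0, p3=1, p4=0, E1 = 0 but E2 = 1.

No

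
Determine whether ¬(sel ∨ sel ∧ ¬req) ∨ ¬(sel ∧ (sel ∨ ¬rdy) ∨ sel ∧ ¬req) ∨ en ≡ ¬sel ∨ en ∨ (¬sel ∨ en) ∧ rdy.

Yes

E1: ¬(sel ∨ sel ∧ ¬req) ∨ ¬(sel ∧ (sel ∨ ¬rdy) ∨ sel ∧ ¬req) ∨ en
    = ¬(sel ∨ sel ∧ ¬req) ∨ ¬(sel ∨ sel ∧ ¬req) ∨ en
    = ¬(sel ∨ sel ∧ ¬req) ∨ en
    = ¬sel ∨ en
E2: ¬sel ∨ en ∨ (¬sel ∨ en) ∧ rdy
    = ¬sel ∨ en
Both reduce to ¬sel ∨ en, so they are equivalent.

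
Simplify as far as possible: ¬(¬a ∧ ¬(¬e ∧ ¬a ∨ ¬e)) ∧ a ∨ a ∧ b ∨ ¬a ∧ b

a ∨ b

¬(¬a ∧ ¬(¬e ∧ ¬a ∨ ¬e)) ∧ a ∨ a ∧ b ∨ ¬a ∧ b
= ¬(¬a ∧ ¬¬e) ∧ a ∨ a ∧ b ∨ ¬a ∧ b
= (a ∨ ¬e) ∧ a ∨ a ∧ b ∨ ¬a ∧ b
= (a ∨ ¬e) ∧ a ∨ b
= a ∨ b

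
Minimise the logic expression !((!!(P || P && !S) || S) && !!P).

!((!!(P || P && !S) || S) && !!P)
= !((!!P || S) && !!P)   — absorption
= !!!P   — absorption
= !P   — double negation

!P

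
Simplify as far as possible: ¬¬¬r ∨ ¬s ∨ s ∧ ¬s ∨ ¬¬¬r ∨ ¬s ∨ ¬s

¬¬¬r ∨ ¬s ∨ s ∧ ¬s ∨ ¬¬¬r ∨ ¬s ∨ ¬s
= ¬¬¬r ∨ ¬s ∨ s ∧ ¬s ∨ ¬r ∨ ¬s ∨ ¬s   (double negation)
= ¬r ∨ ¬s ∨ s ∧ ¬s ∨ ¬r ∨ ¬s ∨ ¬s   (double negation)
= ¬r ∨ ¬s ∨ ¬r ∨ ¬s ∨ ¬s   (complement / identity)
= ¬r ∨ ¬s ∨ ¬r ∨ ¬s   (idempotence)
= ¬r ∨ ¬s   (idempotence)

¬r ∨ ¬s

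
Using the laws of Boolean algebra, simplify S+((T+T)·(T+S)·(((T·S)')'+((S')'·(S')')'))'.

S+T'

S+((T+T)·(T+S)·(((T·S)')'+((S')'·(S')')'))'
= S+((T·S+T)·(((T·S)')'+((S')'·(S')')'))'   [distribution]
= S+((T·S+T)·(((T·S)')'+((S')')'))'   [idempotence]
= S+((T·S+T)·(T·S+((S')')'))'   [double negation]
= S+(T·((S')')'+T·S)'   [distribution]
= S+(T·S'+T·S)'   [double negation]
= S+T'   [distribution]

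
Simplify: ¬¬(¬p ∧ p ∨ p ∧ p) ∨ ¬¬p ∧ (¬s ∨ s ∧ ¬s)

p

¬¬(¬p ∧ p ∨ p ∧ p) ∨ ¬¬p ∧ (¬s ∨ s ∧ ¬s)
= ¬¬(¬p ∧ p ∨ p ∧ p) ∨ p ∧ (¬s ∨ s ∧ ¬s)   [double negation]
= ¬p ∧ p ∨ p ∧ p ∨ p ∧ (¬s ∨ s ∧ ¬s)   [double negation]
= p ∨ p ∧ (¬s ∨ s ∧ ¬s)   [distribution]
= p ∨ p ∧ ¬s   [complement / identity]
= p   [absorption]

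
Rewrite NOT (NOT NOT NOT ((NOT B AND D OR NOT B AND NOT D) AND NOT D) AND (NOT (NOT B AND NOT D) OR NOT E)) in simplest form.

NOT B AND NOT D

NOT (NOT NOT NOT ((NOT B AND D OR NOT B AND NOT D) AND NOT D) AND (NOT (NOT B AND NOT D) OR NOT E))
= NOT (NOT ((NOT B AND D OR NOT B AND NOT D) AND NOT D) AND (NOT (NOT B AND NOT D) OR NOT E))   — double negation
= NOT (NOT (NOT B AND NOT D) AND (NOT (NOT B AND NOT D) OR NOT E))   — distribution
= NOT NOT (NOT B AND NOT D)   — absorption
= NOT B AND NOT D   — double negation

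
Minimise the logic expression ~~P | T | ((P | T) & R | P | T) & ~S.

P | T

~~P | T | ((P | T) & R | P | T) & ~S
= ~~P | T | (P | T) & ~S   [absorption]
= P | T | (P | T) & ~S   [double negation]
= P | T   [absorption]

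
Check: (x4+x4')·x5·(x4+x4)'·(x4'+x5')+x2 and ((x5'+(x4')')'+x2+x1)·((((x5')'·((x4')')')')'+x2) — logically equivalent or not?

E1: (x4+x4')·x5·(x4+x4)'·(x4'+x5')+x2
    = (x4+x4')·x5·x4'·(x4'+x5')+x2
    = (x4+x4')·x5·x4'+x2
    = x5·x4'+x2
E2: ((x5'+(x4')')'+x2+x1)·((((x5')'·((x4')')')')'+x2)
    = ((x5'+(x4')')'+x2+x1)·((x5'+(x4')')'+x2)
    = (x5'+(x4')')'+x2
    = x5·x4'+x2
Both reduce to x5·x4'+x2, so they are equivalent.

Yes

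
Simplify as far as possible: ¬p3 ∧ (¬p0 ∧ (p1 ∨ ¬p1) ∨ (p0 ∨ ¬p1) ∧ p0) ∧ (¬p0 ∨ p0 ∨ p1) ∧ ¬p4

¬p3 ∧ ¬p4

¬p3 ∧ (¬p0 ∧ (p1 ∨ ¬p1) ∨ (p0 ∨ ¬p1) ∧ p0) ∧ (¬p0 ∨ p0 ∨ p1) ∧ ¬p4
= ¬p3 ∧ (¬p0 ∧ (p1 ∨ ¬p1) ∨ p0) ∧ (¬p0 ∨ p0 ∨ p1) ∧ ¬p4
= ¬p3 ∧ (¬p0 ∨ p0) ∧ (¬p0 ∨ p0 ∨ p1) ∧ ¬p4
= ¬p3 ∧ (¬p0 ∨ p0) ∧ ¬p4
= ¬p3 ∧ ¬p4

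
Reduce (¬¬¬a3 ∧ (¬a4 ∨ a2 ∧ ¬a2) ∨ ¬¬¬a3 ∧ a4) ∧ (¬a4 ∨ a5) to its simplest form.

(¬¬¬a3 ∧ (¬a4 ∨ a2 ∧ ¬a2) ∨ ¬¬¬a3 ∧ a4) ∧ (¬a4 ∨ a5)
= (¬¬¬a3 ∧ ¬a4 ∨ ¬¬¬a3 ∧ a4) ∧ (¬a4 ∨ a5)
= ¬¬¬a3 ∧ (¬a4 ∨ a5)
= ¬a3 ∧ (¬a4 ∨ a5)

¬a3 ∧ (¬a4 ∨ a5)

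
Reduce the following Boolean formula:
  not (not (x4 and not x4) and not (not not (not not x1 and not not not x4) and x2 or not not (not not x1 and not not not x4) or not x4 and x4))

not (not (x4 and not x4) and not (not not (not not x1 and not not not x4) and x2 or not not (not not x1 and not not not x4) or not x4 and x4))
= x4 and not x4 or not not (not not x1 and not not not x4) and x2 or not not (not not x1 and not not not x4) or not x4 and x4   [De Morgan]
= not not (not not x1 and not not not x4) and x2 or not not (not not x1 and not not not x4) or not x4 and x4   [complement / identity]
= not not (not not x1 and not not not x4) or not x4 and x4   [absorption]
= not not (not not x1 and not not not x4)   [complement / identity]
= not (not x1 or not not x4)   [De Morgan]
= x1 and not x4   [De Morgan]

x1 and not x4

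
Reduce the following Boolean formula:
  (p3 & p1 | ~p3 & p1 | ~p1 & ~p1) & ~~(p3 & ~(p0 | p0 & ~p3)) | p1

p3 & ~p0 | p1

(p3 & p1 | ~p3 & p1 | ~p1 & ~p1) & ~~(p3 & ~(p0 | p0 & ~p3)) | p1
= (p3 & p1 | ~p3 & p1 | ~p1 & ~p1) & p3 & ~(p0 | p0 & ~p3) | p1   [double negation]
= (p1 | ~p1 & ~p1) & p3 & ~(p0 | p0 & ~p3) | p1   [distribution]
= (p1 | ~p1 & ~p1) & p3 & ~p0 | p1   [absorption]
= (p1 | ~p1) & p3 & ~p0 | p1   [idempotence]
= p3 & ~p0 | p1   [complement / identity]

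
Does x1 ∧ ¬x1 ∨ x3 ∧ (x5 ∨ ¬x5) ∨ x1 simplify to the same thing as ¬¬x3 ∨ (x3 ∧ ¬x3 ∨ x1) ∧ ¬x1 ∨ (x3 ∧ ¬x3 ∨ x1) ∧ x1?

Yes

E1: x1 ∧ ¬x1 ∨ x3 ∧ (x5 ∨ ¬x5) ∨ x1
    = x3 ∧ (x5 ∨ ¬x5) ∨ x1   (complement / identity)
    = x3 ∨ x1   (complement / identity)
E2: ¬¬x3 ∨ (x3 ∧ ¬x3 ∨ x1) ∧ ¬x1 ∨ (x3 ∧ ¬x3 ∨ x1) ∧ x1
    = x3 ∨ (x3 ∧ ¬x3 ∨ x1) ∧ ¬x1 ∨ (x3 ∧ ¬x3 ∨ x1) ∧ x1   (double negation)
    = x3 ∨ x3 ∧ ¬x3 ∨ x1   (distribution)
    = x3 ∨ x1   (complement / identity)
Both reduce to x3 ∨ x1, so they are equivalent.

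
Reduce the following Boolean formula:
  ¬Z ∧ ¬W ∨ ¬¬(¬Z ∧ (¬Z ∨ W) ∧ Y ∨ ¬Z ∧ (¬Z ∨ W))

¬Z

¬Z ∧ ¬W ∨ ¬¬(¬Z ∧ (¬Z ∨ W) ∧ Y ∨ ¬Z ∧ (¬Z ∨ W))
= ¬Z ∧ ¬W ∨ ¬¬(¬Z ∧ (¬Z ∨ W))
= ¬Z ∧ ¬W ∨ ¬¬¬Z
= ¬Z ∧ ¬W ∨ ¬Z
= ¬Z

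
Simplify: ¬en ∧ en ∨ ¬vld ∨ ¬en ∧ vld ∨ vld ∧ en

True

¬en ∧ en ∨ ¬vld ∨ ¬en ∧ vld ∨ vld ∧ en
= ¬en ∧ en ∨ ¬vld ∨ vld   (distribution)
= ¬vld ∨ vld   (complement / identity)
= True   (complement)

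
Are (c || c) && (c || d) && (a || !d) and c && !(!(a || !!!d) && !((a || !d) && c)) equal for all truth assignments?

E1: (c || c) && (c || d) && (a || !d)
    = c && (c || d) && (a || !d)   (idempotence)
    = c && (a || !d)   (absorption)
E2: c && !(!(a || !!!d) && !((a || !d) && c))
    = c && !(!(a || !d) && !((a || !d) && c))   (double negation)
    = c && (a || !d || (a || !d) && c)   (De Morgan)
    = c && (a || !d)   (absorption)
Both reduce to c && (a || !d), so they are equivalent.

Yes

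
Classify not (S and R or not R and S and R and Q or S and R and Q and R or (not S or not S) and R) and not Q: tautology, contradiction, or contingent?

contingent

not (S and R or not R and S and R and Q or S and R and Q and R or (not S or not S) and R) and not Q
= not (S and R or S and R and Q or (not S or not S) and R) and not Q   [distribution]
= not (S and R or S and R and Q or not S and R) and not Q   [idempotence]
= not (S and R or not S and R) and not Q   [absorption]
= not R and not Q   [distribution]
This depends on Q, R, so it is not a constant.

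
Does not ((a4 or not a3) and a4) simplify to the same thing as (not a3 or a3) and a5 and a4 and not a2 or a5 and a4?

E1: not ((a4 or not a3) and a4)
    = not a4   [absorption]
E2: (not a3 or a3) and a5 and a4 and not a2 or a5 and a4
    = a5 and a4 and not a2 or a5 and a4   [complement / identity]
    = a5 and a4   [absorption]
These differ: at a2=0, a3=1, a4=0, a5=1, E1 = 1 but E2 = 0.

No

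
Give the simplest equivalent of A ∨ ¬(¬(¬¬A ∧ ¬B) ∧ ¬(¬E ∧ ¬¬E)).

A

A ∨ ¬(¬(¬¬A ∧ ¬B) ∧ ¬(¬E ∧ ¬¬E))
= A ∨ ¬(¬(¬¬A ∧ ¬B) ∧ (E ∨ ¬E))   — De Morgan
= A ∨ ¬(¬(A ∧ ¬B) ∧ (E ∨ ¬E))   — double negation
= A ∨ ¬¬(A ∧ ¬B)   — complement / identity
= A ∨ A ∧ ¬B   — double negation
= A   — absorption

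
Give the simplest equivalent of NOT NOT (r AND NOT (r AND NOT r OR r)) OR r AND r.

NOT NOT (r AND NOT (r AND NOT r OR r)) OR r AND r
= NOT NOT (r AND NOT r) OR r AND r   (complement / identity)
= r AND NOT r OR r AND r   (double negation)
= r AND (NOT r OR r)   (distribution)
= r   (complement / identity)

r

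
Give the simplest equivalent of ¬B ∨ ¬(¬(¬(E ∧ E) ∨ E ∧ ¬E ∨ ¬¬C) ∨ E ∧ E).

¬B ∨ ¬(¬(¬(E ∧ E) ∨ E ∧ ¬E ∨ ¬¬C) ∨ E ∧ E)
= ¬B ∨ ¬(¬(¬(E ∧ E) ∨ ¬¬C) ∨ E ∧ E)   (complement / identity)
= ¬B ∨ ¬(E ∧ E ∧ ¬C ∨ E ∧ E)   (De Morgan)
= ¬B ∨ ¬(E ∧ E)   (absorption)
= ¬B ∨ ¬E   (idempotence)

¬B ∨ ¬E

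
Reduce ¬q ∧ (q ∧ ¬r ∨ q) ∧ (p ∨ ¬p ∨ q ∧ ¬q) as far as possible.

False

¬q ∧ (q ∧ ¬r ∨ q) ∧ (p ∨ ¬p ∨ q ∧ ¬q)
= ¬q ∧ (q ∧ ¬r ∨ q) ∧ (p ∨ ¬p)   (complement / identity)
= ¬q ∧ q ∧ (p ∨ ¬p)   (absorption)
= ¬q ∧ q   (complement / identity)
= False   (complement)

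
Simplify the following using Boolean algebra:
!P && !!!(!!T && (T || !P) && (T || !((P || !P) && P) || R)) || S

!P && !T || S

!P && !!!(!!T && (T || !P) && (T || !((P || !P) && P) || R)) || S
= !P && !!!(T && (T || !P) && (T || !((P || !P) && P) || R)) || S   — double negation
= !P && !!!(T && (T || !P) && (T || !P || R)) || S   — complement / identity
= !P && !!!(T && (T || !P)) || S   — absorption
= !P && !!!T || S   — absorption
= !P && !T || S   — double negation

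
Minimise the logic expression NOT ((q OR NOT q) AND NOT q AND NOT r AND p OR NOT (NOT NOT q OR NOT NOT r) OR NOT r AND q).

r

NOT ((q OR NOT q) AND NOT q AND NOT r AND p OR NOT (NOT NOT q OR NOT NOT r) OR NOT r AND q)
= NOT ((q OR NOT q) AND NOT q AND NOT r AND p OR NOT q AND NOT r OR NOT r AND q)   (De Morgan)
= NOT (NOT q AND NOT r AND p OR NOT q AND NOT r OR NOT r AND q)   (complement / identity)
= NOT (NOT q AND NOT r OR NOT r AND q)   (absorption)
= NOT NOT r   (distribution)
= r   (double negation)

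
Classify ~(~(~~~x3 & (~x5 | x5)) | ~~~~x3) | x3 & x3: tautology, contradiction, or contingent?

~(~(~~~x3 & (~x5 | x5)) | ~~~~x3) | x3 & x3
= ~(~~~~x3 | ~~~~x3) | x3 & x3   [complement / identity]
= ~~~~~x3 | x3 & x3   [idempotence]
= ~~~x3 | x3 & x3   [double negation]
= ~x3 | x3 & x3   [double negation]
= ~x3 | x3   [idempotence]
= 1   [complement]

tautology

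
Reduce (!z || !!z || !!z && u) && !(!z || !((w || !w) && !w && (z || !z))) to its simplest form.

z && !w

(!z || !!z || !!z && u) && !(!z || !((w || !w) && !w && (z || !z)))
= (!z || !!z) && !(!z || !((w || !w) && !w && (z || !z)))
= (!z || !!z) && !(!z || !(!w && (z || !z)))
= (!z || z) && !(!z || !(!w && (z || !z)))
= (!z || z) && z && !w && (z || !z)
= z && !w && (z || !z)
= z && !w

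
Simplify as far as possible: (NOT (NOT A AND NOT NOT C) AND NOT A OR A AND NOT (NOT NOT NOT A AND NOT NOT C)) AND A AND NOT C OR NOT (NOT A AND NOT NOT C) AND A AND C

(NOT (NOT A AND NOT NOT C) AND NOT A OR A AND NOT (NOT NOT NOT A AND NOT NOT C)) AND A AND NOT C OR NOT (NOT A AND NOT NOT C) AND A AND C
= (NOT (NOT A AND NOT NOT C) AND NOT A OR A AND NOT (NOT A AND NOT NOT C)) AND A AND NOT C OR NOT (NOT A AND NOT NOT C) AND A AND C   — double negation
= NOT (NOT A AND NOT NOT C) AND A AND NOT C OR NOT (NOT A AND NOT NOT C) AND A AND C   — distribution
= NOT (NOT A AND NOT NOT C) AND A   — distribution
= (A OR NOT C) AND A   — De Morgan
= A   — absorption

A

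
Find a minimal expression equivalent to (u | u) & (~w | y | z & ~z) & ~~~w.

u & ~w

(u | u) & (~w | y | z & ~z) & ~~~w
= (u | u) & (~w | y) & ~~~w   [complement / identity]
= (u | u) & (~w | y) & ~w   [double negation]
= u & (~w | y) & ~w   [idempotence]
= u & ~w   [absorption]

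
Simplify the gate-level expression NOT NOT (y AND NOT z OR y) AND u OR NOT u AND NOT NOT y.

NOT NOT (y AND NOT z OR y) AND u OR NOT u AND NOT NOT y
= NOT NOT y AND u OR NOT u AND NOT NOT y   [absorption]
= NOT NOT y   [distribution]
= y   [double negation]

y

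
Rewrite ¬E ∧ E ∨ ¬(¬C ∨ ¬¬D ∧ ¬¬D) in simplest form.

¬E ∧ E ∨ ¬(¬C ∨ ¬¬D ∧ ¬¬D)
= ¬E ∧ E ∨ ¬(¬C ∨ ¬¬D)
= ¬(¬C ∨ ¬¬D)
= C ∧ ¬D

C ∧ ¬D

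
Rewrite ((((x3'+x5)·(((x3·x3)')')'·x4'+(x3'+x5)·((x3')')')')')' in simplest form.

((((x3'+x5)·(((x3·x3)')')'·x4'+(x3'+x5)·((x3')')')')')'
= ((((x3'+x5)·((x3')')'·x4'+(x3'+x5)·((x3')')')')')'   (idempotence)
= ((((x3'+x5)·((x3')')')')')'   (absorption)
= ((((x3'+x5)·x3')')')'   (double negation)
= (((x3')')')'   (absorption)
= (x3')'   (double negation)
= x3   (double negation)

x3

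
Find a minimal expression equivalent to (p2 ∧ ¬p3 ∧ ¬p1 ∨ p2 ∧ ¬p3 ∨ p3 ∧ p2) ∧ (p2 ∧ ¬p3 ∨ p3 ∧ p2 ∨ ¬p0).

(p2 ∧ ¬p3 ∧ ¬p1 ∨ p2 ∧ ¬p3 ∨ p3 ∧ p2) ∧ (p2 ∧ ¬p3 ∨ p3 ∧ p2 ∨ ¬p0)
= (p2 ∧ ¬p3 ∨ p3 ∧ p2) ∧ (p2 ∧ ¬p3 ∨ p3 ∧ p2 ∨ ¬p0)
= p2 ∧ ¬p3 ∨ p3 ∧ p2
= p2

p2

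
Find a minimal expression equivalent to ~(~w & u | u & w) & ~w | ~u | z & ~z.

~u

~(~w & u | u & w) & ~w | ~u | z & ~z
= ~u & ~w | ~u | z & ~z
= ~u & ~w | ~u
= ~u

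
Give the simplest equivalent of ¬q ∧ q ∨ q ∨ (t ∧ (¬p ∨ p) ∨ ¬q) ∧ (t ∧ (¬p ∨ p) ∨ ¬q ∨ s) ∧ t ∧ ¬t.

¬q ∧ q ∨ q ∨ (t ∧ (¬p ∨ p) ∨ ¬q) ∧ (t ∧ (¬p ∨ p) ∨ ¬q ∨ s) ∧ t ∧ ¬t
= ¬q ∧ q ∨ q ∨ (t ∧ (¬p ∨ p) ∨ ¬q) ∧ t ∧ ¬t
= q ∨ (t ∧ (¬p ∨ p) ∨ ¬q) ∧ t ∧ ¬t
= q ∨ (t ∨ ¬q) ∧ t ∧ ¬t
= q ∨ t ∧ ¬t
= q

q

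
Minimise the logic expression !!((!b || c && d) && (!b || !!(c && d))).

!b || c && d

!!((!b || c && d) && (!b || !!(c && d)))
= (!b || c && d) && (!b || !!(c && d))   — double negation
= (!b || c && d) && (!b || c && d)   — double negation
= !b || c && d   — idempotence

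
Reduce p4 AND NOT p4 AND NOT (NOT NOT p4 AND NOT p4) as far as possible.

p4 AND NOT p4 AND NOT (NOT NOT p4 AND NOT p4)
= p4 AND NOT p4 AND (NOT p4 OR p4)   [De Morgan]
= p4 AND NOT p4   [complement / identity]
= FALSE   [complement]

FALSE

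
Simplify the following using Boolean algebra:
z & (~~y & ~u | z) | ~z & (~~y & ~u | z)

y & ~u | z

z & (~~y & ~u | z) | ~z & (~~y & ~u | z)
= ~~y & ~u | z   — distribution
= y & ~u | z   — double negation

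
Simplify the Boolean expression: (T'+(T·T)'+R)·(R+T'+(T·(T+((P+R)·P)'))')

T'+R

(T'+(T·T)'+R)·(R+T'+(T·(T+((P+R)·P)'))')
= (T'+T'+R)·(R+T'+(T·(T+((P+R)·P)'))')   — idempotence
= (T'+T')·(T'+(T·(T+((P+R)·P)'))')+R   — distribution
= (T'+T')·(T'+(T·(T+P'))')+R   — absorption
= (T'+T')·(T'+T')+R   — absorption
= T'+T'+R   — idempotence
= T'+R   — idempotence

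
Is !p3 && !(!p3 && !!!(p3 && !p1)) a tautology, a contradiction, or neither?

contradiction

!p3 && !(!p3 && !!!(p3 && !p1))
= !p3 && !(!p3 && !(p3 && !p1))   [double negation]
= !p3 && (p3 || p3 && !p1)   [De Morgan]
= !p3 && p3   [absorption]
= false   [complement]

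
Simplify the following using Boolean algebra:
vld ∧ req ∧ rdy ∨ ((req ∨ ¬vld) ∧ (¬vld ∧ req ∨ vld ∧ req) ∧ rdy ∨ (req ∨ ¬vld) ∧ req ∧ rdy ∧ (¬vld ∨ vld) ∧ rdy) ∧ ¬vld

req ∧ rdy

vld ∧ req ∧ rdy ∨ ((req ∨ ¬vld) ∧ (¬vld ∧ req ∨ vld ∧ req) ∧ rdy ∨ (req ∨ ¬vld) ∧ req ∧ rdy ∧ (¬vld ∨ vld) ∧ rdy) ∧ ¬vld
= vld ∧ req ∧ rdy ∨ ((req ∨ ¬vld) ∧ req ∧ rdy ∨ (req ∨ ¬vld) ∧ req ∧ rdy ∧ (¬vld ∨ vld) ∧ rdy) ∧ ¬vld
= vld ∧ req ∧ rdy ∨ ((req ∨ ¬vld) ∧ req ∧ rdy ∨ (req ∨ ¬vld) ∧ req ∧ rdy ∧ rdy) ∧ ¬vld
= vld ∧ req ∧ rdy ∨ (req ∨ ¬vld) ∧ req ∧ rdy ∧ ¬vld
= vld ∧ req ∧ rdy ∨ req ∧ rdy ∧ ¬vld
= req ∧ rdy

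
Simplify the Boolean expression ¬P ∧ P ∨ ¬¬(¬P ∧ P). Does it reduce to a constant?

False

¬P ∧ P ∨ ¬¬(¬P ∧ P)
= ¬P ∧ P ∨ ¬P ∧ P   (double negation)
= ¬P ∧ P   (complement / identity)
= False   (complement)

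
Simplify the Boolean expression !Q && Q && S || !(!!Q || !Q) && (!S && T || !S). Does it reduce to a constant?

!Q && Q && S || !(!!Q || !Q) && (!S && T || !S)
= !Q && Q && S || !(!!Q || !Q) && !S   (absorption)
= !Q && Q && S || !Q && Q && !S   (De Morgan)
= !Q && Q   (distribution)
= false   (complement)

false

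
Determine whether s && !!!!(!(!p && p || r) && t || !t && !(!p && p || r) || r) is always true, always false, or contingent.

contingent

s && !!!!(!(!p && p || r) && t || !t && !(!p && p || r) || r)
= s && !!(!(!p && p || r) && t || !t && !(!p && p || r) || r)
= s && !!(!(!p && p || r) || r)
= s && (!(!p && p || r) || r)
= s && (!r || r)
= s
This depends on s, so it is not a constant.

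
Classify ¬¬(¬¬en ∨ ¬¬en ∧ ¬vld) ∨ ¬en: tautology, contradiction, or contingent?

tautology

¬¬(¬¬en ∨ ¬¬en ∧ ¬vld) ∨ ¬en
= ¬¬¬¬en ∨ ¬en   [absorption]
= ¬¬en ∨ ¬en   [double negation]
= en ∨ ¬en   [double negation]
= True   [complement]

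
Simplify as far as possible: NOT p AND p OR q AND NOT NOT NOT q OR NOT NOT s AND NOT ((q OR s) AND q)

s AND NOT q

NOT p AND p OR q AND NOT NOT NOT q OR NOT NOT s AND NOT ((q OR s) AND q)
= q AND NOT NOT NOT q OR NOT NOT s AND NOT ((q OR s) AND q)
= q AND NOT q OR NOT NOT s AND NOT ((q OR s) AND q)
= q AND NOT q OR NOT NOT s AND NOT q
= q AND NOT q OR s AND NOT q
= s AND NOT q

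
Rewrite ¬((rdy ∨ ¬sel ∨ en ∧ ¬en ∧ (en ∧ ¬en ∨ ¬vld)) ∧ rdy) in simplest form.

¬rdy

¬((rdy ∨ ¬sel ∨ en ∧ ¬en ∧ (en ∧ ¬en ∨ ¬vld)) ∧ rdy)
= ¬((rdy ∨ ¬sel ∨ en ∧ ¬en) ∧ rdy)
= ¬((rdy ∨ ¬sel) ∧ rdy)
= ¬rdy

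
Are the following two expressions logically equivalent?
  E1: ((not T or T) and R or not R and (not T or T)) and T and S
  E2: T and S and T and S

Yes

E1: ((not T or T) and R or not R and (not T or T)) and T and S
    = (not T or T) and T and S   (distribution)
    = T and S   (complement / identity)
E2: T and S and T and S
    = T and S   (idempotence)
Both reduce to T and S, so they are equivalent.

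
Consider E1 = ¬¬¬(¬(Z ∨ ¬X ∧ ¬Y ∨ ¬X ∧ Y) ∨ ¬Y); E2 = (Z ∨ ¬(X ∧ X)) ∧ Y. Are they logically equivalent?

E1: ¬¬¬(¬(Z ∨ ¬X ∧ ¬Y ∨ ¬X ∧ Y) ∨ ¬Y)
    = ¬¬¬(¬(Z ∨ ¬X) ∨ ¬Y)   (distribution)
    = ¬(¬(Z ∨ ¬X) ∨ ¬Y)   (double negation)
    = (Z ∨ ¬X) ∧ Y   (De Morgan)
E2: (Z ∨ ¬(X ∧ X)) ∧ Y
    = (Z ∨ ¬X) ∧ Y   (idempotence)
Both reduce to (Z ∨ ¬X) ∧ Y, so they are equivalent.

Yes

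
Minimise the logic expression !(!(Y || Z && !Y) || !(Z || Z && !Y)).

!(!(Y || Z && !Y) || !(Z || Z && !Y))
= (Y || Z && !Y) && (Z || Z && !Y)
= Z && !Y || Y && Z
= Z

Z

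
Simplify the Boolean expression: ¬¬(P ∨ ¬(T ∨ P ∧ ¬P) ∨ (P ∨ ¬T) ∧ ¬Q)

¬¬(P ∨ ¬(T ∨ P ∧ ¬P) ∨ (P ∨ ¬T) ∧ ¬Q)
= ¬¬(P ∨ ¬T ∨ (P ∨ ¬T) ∧ ¬Q)   — complement / identity
= P ∨ ¬T ∨ (P ∨ ¬T) ∧ ¬Q   — double negation
= P ∨ ¬T   — absorption

P ∨ ¬T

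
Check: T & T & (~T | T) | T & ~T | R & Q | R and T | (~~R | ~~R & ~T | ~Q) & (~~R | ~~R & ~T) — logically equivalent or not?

Yes

E1: T & T & (~T | T) | T & ~T | R & Q | R
    = T & T | T & ~T | R & Q | R   [complement / identity]
    = T | R & Q | R   [distribution]
    = T | R   [absorption]
E2: T | (~~R | ~~R & ~T | ~Q) & (~~R | ~~R & ~T)
    = T | ~~R | ~~R & ~T   [absorption]
    = T | ~~R   [absorption]
    = T | R   [double negation]
Both reduce to T | R, so they are equivalent.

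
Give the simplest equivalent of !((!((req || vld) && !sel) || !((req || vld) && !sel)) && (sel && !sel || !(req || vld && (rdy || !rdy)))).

!((!((req || vld) && !sel) || !((req || vld) && !sel)) && (sel && !sel || !(req || vld && (rdy || !rdy))))
= !((!((req || vld) && !sel) || !((req || vld) && !sel)) && (sel && !sel || !(req || vld)))   (complement / identity)
= !(!((req || vld) && !sel) && (sel && !sel || !(req || vld)))   (idempotence)
= !(!((req || vld) && !sel) && !(req || vld))   (complement / identity)
= (req || vld) && !sel || req || vld   (De Morgan)
= req || vld   (absorption)

req || vld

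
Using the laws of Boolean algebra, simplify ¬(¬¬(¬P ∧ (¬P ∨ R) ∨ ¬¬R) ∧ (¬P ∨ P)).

P ∧ ¬R

¬(¬¬(¬P ∧ (¬P ∨ R) ∨ ¬¬R) ∧ (¬P ∨ P))
= ¬(¬¬(¬P ∨ ¬¬R) ∧ (¬P ∨ P))   — absorption
= ¬¬¬(¬P ∨ ¬¬R)   — complement / identity
= ¬¬(P ∧ ¬R)   — De Morgan
= P ∧ ¬R   — double negation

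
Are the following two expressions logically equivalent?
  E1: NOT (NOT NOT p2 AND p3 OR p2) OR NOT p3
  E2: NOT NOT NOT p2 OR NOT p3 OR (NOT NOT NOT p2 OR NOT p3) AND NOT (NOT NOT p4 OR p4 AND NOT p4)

Yes

E1: NOT (NOT NOT p2 AND p3 OR p2) OR NOT p3
    = NOT (p2 AND p3 OR p2) OR NOT p3
    = NOT p2 OR NOT p3
E2: NOT NOT NOT p2 OR NOT p3 OR (NOT NOT NOT p2 OR NOT p3) AND NOT (NOT NOT p4 OR p4 AND NOT p4)
    = NOT NOT NOT p2 OR NOT p3 OR (NOT NOT NOT p2 OR NOT p3) AND NOT (p4 OR p4 AND NOT p4)
    = NOT NOT NOT p2 OR NOT p3 OR (NOT NOT NOT p2 OR NOT p3) AND NOT p4
    = NOT NOT NOT p2 OR NOT p3
    = NOT p2 OR NOT p3
Both reduce to NOT p2 OR NOT p3, so they are equivalent.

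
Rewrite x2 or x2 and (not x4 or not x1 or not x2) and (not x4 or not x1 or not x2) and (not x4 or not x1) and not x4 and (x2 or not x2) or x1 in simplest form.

x2 or x1

x2 or x2 and (not x4 or not x1 or not x2) and (not x4 or not x1 or not x2) and (not x4 or not x1) and not x4 and (x2 or not x2) or x1
= x2 or x2 and (not x4 or not x1 or not x2) and (not x4 or not x1 or not x2) and (not x4 or not x1) and not x4 or x1   (complement / identity)
= x2 or x2 and (not x4 or not x1 or not x2) and (not x4 or not x1) and not x4 or x1   (idempotence)
= x2 or x2 and (not x4 or not x1) and not x4 or x1   (absorption)
= x2 or x2 and not x4 or x1   (absorption)
= x2 or x1   (absorption)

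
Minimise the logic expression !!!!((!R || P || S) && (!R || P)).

!R || P

!!!!((!R || P || S) && (!R || P))
= !!!!(!R || P)   [absorption]
= !!(!R || P)   [double negation]
= !R || P   [double negation]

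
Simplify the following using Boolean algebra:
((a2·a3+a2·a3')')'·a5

a2·a5

((a2·a3+a2·a3')')'·a5
= (a2')'·a5   [distribution]
= a2·a5   [double negation]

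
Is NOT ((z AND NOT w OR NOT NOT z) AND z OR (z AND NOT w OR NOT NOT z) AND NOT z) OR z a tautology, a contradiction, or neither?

tautology

NOT ((z AND NOT w OR NOT NOT z) AND z OR (z AND NOT w OR NOT NOT z) AND NOT z) OR z
= NOT (z AND NOT w OR NOT NOT z) OR z
= NOT (z AND NOT w OR z) OR z
= NOT z OR z
= TRUE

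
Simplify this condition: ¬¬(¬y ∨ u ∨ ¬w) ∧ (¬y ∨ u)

¬¬(¬y ∨ u ∨ ¬w) ∧ (¬y ∨ u)
= (¬y ∨ u ∨ ¬w) ∧ (¬y ∨ u)
= ¬y ∨ u

¬y ∨ u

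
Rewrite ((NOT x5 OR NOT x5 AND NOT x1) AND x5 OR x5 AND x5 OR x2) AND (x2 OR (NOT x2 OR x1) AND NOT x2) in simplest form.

((NOT x5 OR NOT x5 AND NOT x1) AND x5 OR x5 AND x5 OR x2) AND (x2 OR (NOT x2 OR x1) AND NOT x2)
= (NOT x5 AND x5 OR x5 AND x5 OR x2) AND (x2 OR (NOT x2 OR x1) AND NOT x2)   [absorption]
= (NOT x5 AND x5 OR x5 AND x5 OR x2) AND (x2 OR NOT x2)   [absorption]
= NOT x5 AND x5 OR x5 AND x5 OR x2   [complement / identity]
= x5 OR x2   [distribution]

x5 OR x2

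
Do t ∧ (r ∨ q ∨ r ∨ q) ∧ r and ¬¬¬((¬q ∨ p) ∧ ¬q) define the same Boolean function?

No

E1: t ∧ (r ∨ q ∨ r ∨ q) ∧ r
    = t ∧ (r ∨ q) ∧ r   (idempotence)
    = t ∧ r   (absorption)
E2: ¬¬¬((¬q ∨ p) ∧ ¬q)
    = ¬¬¬¬q   (absorption)
    = ¬¬q   (double negation)
    = q   (double negation)
These differ: at p=0, q=1, r=0, t=0, E1 = 0 but E2 = 1.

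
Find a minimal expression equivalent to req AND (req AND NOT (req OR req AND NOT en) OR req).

req

req AND (req AND NOT (req OR req AND NOT en) OR req)
= req AND (req AND NOT req OR req)   (absorption)
= req AND req   (complement / identity)
= req   (idempotence)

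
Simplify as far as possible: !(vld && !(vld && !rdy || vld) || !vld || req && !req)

!(vld && !(vld && !rdy || vld) || !vld || req && !req)
= !(vld && !vld || !vld || req && !req)   (absorption)
= !(!vld || req && !req)   (complement / identity)
= !!vld   (complement / identity)
= vld   (double negation)

vld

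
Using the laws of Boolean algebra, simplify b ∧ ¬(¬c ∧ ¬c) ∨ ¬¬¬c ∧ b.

b ∧ ¬(¬c ∧ ¬c) ∨ ¬¬¬c ∧ b
= b ∧ ¬¬c ∨ ¬¬¬c ∧ b
= b ∧ c ∨ ¬¬¬c ∧ b
= b ∧ c ∨ ¬c ∧ b
= b

b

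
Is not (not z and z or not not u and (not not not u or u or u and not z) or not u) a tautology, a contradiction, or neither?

not (not z and z or not not u and (not not not u or u or u and not z) or not u)
= not (not z and z or not not u and (not u or u or u and not z) or not u)   [double negation]
= not (not z and z or not not u and (not u or u) or not u)   [absorption]
= not (not z and z or not not u or not u)   [complement / identity]
= not (not not u or not u)   [complement / identity]
= not u and u   [De Morgan]
= False   [complement]

contradiction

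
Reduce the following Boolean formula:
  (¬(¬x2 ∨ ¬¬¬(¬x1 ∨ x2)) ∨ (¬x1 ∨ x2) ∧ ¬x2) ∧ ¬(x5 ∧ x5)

(¬(¬x2 ∨ ¬¬¬(¬x1 ∨ x2)) ∨ (¬x1 ∨ x2) ∧ ¬x2) ∧ ¬(x5 ∧ x5)
= (¬(¬x2 ∨ ¬(¬x1 ∨ x2)) ∨ (¬x1 ∨ x2) ∧ ¬x2) ∧ ¬(x5 ∧ x5)
= (x2 ∧ (¬x1 ∨ x2) ∨ (¬x1 ∨ x2) ∧ ¬x2) ∧ ¬(x5 ∧ x5)
= (¬x1 ∨ x2) ∧ ¬(x5 ∧ x5)
= (¬x1 ∨ x2) ∧ ¬x5

(¬x1 ∨ x2) ∧ ¬x5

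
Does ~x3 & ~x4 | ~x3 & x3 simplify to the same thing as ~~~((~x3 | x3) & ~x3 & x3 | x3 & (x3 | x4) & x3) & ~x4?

Yes

E1: ~x3 & ~x4 | ~x3 & x3
    = ~x3 & ~x4   [complement / identity]
E2: ~~~((~x3 | x3) & ~x3 & x3 | x3 & (x3 | x4) & x3) & ~x4
    = ~~~((~x3 | x3) & ~x3 & x3 | x3 & x3) & ~x4   [absorption]
    = ~((~x3 | x3) & ~x3 & x3 | x3 & x3) & ~x4   [double negation]
    = ~(~x3 & x3 | x3 & x3) & ~x4   [complement / identity]
    = ~x3 & ~x4   [distribution]
Both reduce to ~x3 & ~x4, so they are equivalent.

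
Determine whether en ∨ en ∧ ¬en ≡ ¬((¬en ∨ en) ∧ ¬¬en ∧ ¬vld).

E1: en ∨ en ∧ ¬en
    = en
E2: ¬((¬en ∨ en) ∧ ¬¬en ∧ ¬vld)
    = ¬(¬¬en ∧ ¬vld)
    = ¬en ∨ vld
These differ: at en=0, vld=0, E1 = 0 but E2 = 1.

No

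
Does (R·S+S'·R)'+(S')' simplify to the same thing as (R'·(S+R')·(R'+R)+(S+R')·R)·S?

No

E1: (R·S+S'·R)'+(S')'
    = R'+(S')'   — distribution
    = R'+S   — double negation
E2: (R'·(S+R')·(R'+R)+(S+R')·R)·S
    = (R'·(S+R')+(S+R')·R)·S   — complement / identity
    = (S+R')·S   — distribution
    = S   — absorption
These differ: at R=0, S=0, E1 = 1 but E2 = 0.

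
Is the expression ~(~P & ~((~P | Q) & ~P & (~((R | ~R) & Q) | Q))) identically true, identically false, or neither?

~(~P & ~((~P | Q) & ~P & (~((R | ~R) & Q) | Q)))
= ~(~P & ~(~P & (~((R | ~R) & Q) | Q)))   [absorption]
= P | ~P & (~((R | ~R) & Q) | Q)   [De Morgan]
= P | ~P & (~Q | Q)   [complement / identity]
= P | ~P   [complement / identity]
= 1   [complement]

identically true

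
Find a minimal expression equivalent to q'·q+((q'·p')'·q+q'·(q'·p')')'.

q'·p'

q'·q+((q'·p')'·q+q'·(q'·p')')'
= q'·q+((q'·p')')'   [distribution]
= ((q'·p')')'   [complement / identity]
= q'·p'   [double negation]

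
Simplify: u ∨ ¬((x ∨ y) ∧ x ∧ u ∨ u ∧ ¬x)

True

u ∨ ¬((x ∨ y) ∧ x ∧ u ∨ u ∧ ¬x)
= u ∨ ¬(x ∧ u ∨ u ∧ ¬x)
= u ∨ ¬u
= True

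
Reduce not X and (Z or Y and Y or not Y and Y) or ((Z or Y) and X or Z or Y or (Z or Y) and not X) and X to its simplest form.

Z or Y

not X and (Z or Y and Y or not Y and Y) or ((Z or Y) and X or Z or Y or (Z or Y) and not X) and X
= not X and (Z or Y) or ((Z or Y) and X or Z or Y or (Z or Y) and not X) and X   (distribution)
= not X and (Z or Y) or ((Z or Y) and X or Z or Y) and X   (absorption)
= not X and (Z or Y) or (Z or Y) and X   (absorption)
= Z or Y   (distribution)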